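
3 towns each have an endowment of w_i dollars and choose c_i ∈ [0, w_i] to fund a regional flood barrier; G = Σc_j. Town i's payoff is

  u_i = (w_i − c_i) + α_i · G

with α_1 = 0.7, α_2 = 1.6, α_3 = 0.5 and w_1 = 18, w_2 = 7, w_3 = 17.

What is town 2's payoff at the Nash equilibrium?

∂u_i/∂c_i = α_i − 1, so town i contributes w_i if α_i > 1, else 0.
α_i > 1 for i ∈ {2}; NE contributions (0, 7, 0), G = 7.
u_2 = (7 − 7) + 1.6·7 = 11.2.

11.2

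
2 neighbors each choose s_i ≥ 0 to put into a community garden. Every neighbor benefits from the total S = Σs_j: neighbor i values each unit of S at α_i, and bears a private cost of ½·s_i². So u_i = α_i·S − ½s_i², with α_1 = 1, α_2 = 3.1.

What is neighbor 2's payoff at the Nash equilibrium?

7.905

Neighbor i's FOC: ∂u_i/∂s_i = α_i − s_i = 0, so s_i* = α_i.
NE contributions = (1, 3.1); S = 4.1.
u_2 = α_2·S − ½·(s_2)² = 3.1·4.1 − ½·3.1² = 7.905.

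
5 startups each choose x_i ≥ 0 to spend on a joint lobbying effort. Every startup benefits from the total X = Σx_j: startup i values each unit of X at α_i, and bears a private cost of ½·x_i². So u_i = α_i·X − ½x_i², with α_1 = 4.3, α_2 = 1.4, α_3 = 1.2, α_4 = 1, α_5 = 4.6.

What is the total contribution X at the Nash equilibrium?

12.5

Startup i's FOC: ∂u_i/∂x_i = α_i − x_i = 0, so x_i* = α_i.
NE contributions = (4.3, 1.4, 1.2, 1, 4.6); X = 12.5.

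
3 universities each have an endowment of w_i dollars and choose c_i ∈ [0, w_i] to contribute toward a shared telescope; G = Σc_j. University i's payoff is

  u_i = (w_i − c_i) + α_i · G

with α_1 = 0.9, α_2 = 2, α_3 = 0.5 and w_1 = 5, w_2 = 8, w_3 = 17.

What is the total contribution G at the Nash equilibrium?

8

∂u_i/∂c_i = α_i − 1, so university i contributes w_i if α_i > 1, else 0.
α_i > 1 for i ∈ {2}; NE contributions (0, 8, 0), G = 8.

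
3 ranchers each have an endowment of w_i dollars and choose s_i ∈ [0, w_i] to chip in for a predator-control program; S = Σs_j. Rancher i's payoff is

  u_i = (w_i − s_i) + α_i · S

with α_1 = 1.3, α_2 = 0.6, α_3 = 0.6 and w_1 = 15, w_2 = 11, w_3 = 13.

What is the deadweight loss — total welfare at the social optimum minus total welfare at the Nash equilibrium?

∂u_i/∂s_i = α_i − 1, so rancher i contributes w_i if α_i > 1, else 0.
α_i > 1 for i ∈ {1}; NE contributions (15, 0, 0), S = 15.
W^NE = Σw_i − S^NE + (Σα_i)·S^NE = 39 + 1.5·15 = 61.5.
Planner: ∂(Σu_j)/∂s_i = Σα_j − 1 = 1.5 > 0, so everyone contributes w_i; S^SO = 39, W^SO = 39 + 1.5·39 = 97.5.
Deadweight loss = 36.

36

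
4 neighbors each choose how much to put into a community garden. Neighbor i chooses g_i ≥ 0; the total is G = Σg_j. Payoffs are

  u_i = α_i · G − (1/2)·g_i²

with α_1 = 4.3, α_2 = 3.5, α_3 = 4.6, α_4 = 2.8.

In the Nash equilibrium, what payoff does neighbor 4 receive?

Neighbor i's FOC: ∂u_i/∂g_i = α_i − g_i = 0, so g_i* = α_i.
NE contributions = (4.3, 3.5, 4.6, 2.8); G = 15.2.
u_4 = α_4·G − ½·(g_4)² = 2.8·15.2 − ½·2.8² = 38.64.

38.64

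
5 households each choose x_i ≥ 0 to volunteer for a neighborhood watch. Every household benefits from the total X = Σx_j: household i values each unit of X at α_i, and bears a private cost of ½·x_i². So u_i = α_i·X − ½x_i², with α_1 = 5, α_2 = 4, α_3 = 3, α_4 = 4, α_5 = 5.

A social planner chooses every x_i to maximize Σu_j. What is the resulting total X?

105

Planner FOC: ∂(Σu_j)/∂x_i = (Σα_j) − x_i = 0, so x_i^SO = Σα_j = 21 for every i; X^SO = 105.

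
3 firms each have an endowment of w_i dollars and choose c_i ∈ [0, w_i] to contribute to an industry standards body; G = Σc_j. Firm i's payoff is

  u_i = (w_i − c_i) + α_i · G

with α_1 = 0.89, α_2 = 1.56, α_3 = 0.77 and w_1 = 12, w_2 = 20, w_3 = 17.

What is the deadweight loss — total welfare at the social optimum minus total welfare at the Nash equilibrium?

64.38

∂u_i/∂c_i = α_i − 1, so firm i contributes w_i if α_i > 1, else 0.
α_i > 1 for i ∈ {2}; NE contributions (0, 20, 0), G = 20.
W^NE = Σw_i − G^NE + (Σα_i)·G^NE = 49 + 2.22·20 = 93.4.
Planner: ∂(Σu_j)/∂c_i = Σα_j − 1 = 2.22 > 0, so everyone contributes w_i; G^SO = 49, W^SO = 49 + 2.22·49 = 157.78.
Deadweight loss = 64.38.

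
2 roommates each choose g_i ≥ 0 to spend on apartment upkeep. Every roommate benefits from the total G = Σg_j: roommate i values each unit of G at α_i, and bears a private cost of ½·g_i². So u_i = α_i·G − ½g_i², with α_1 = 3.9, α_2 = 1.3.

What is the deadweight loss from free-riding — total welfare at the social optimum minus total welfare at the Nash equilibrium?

Roommate i's FOC: ∂u_i/∂g_i = α_i − g_i = 0, so g_i* = α_i.
NE contributions = (3.9, 1.3); G = 5.2.
W^NE = (Σα)·G − ½Σα_i² = 5.2² − ½·16.9 = 18.59.
Planner sets g_i = Σα_j = 5.2 for every i, so G^SO = 2·5.2 = 10.4.
W^SO = (Σα)·G^SO − ½·2·(Σα)² = (2/2)·5.2² = 27.04.
Deadweight loss = W^SO − W^NE = 8.45.

8.45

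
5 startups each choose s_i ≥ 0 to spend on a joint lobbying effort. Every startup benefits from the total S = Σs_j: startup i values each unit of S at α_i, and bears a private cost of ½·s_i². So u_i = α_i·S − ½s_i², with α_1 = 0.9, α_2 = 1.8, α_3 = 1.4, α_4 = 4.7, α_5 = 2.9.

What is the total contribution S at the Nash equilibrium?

11.7

Startup i's FOC: ∂u_i/∂s_i = α_i − s_i = 0, so s_i* = α_i.
NE contributions = (0.9, 1.8, 1.4, 4.7, 2.9); S = 11.7.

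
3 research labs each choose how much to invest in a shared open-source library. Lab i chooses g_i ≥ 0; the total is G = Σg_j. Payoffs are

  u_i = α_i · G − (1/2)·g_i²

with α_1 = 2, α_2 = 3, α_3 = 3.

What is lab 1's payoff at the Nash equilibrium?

14

Lab i's FOC: ∂u_i/∂g_i = α_i − g_i = 0, so g_i* = α_i.
NE contributions = (2, 3, 3); G = 8.
u_1 = α_1·G − ½·(g_1)² = 2·8 − ½·2² = 14.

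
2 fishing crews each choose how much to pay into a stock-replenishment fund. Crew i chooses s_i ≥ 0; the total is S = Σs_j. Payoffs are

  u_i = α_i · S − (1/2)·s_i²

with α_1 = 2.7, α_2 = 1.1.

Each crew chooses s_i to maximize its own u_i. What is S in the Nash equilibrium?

Crew i's FOC: ∂u_i/∂s_i = α_i − s_i = 0, so s_i* = α_i.
NE contributions = (2.7, 1.1); S = 3.8.

3.8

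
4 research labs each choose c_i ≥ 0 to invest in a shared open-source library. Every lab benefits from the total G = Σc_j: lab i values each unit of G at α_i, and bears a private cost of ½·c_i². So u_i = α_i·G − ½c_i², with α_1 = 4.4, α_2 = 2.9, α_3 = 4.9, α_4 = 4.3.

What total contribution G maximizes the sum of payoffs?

Planner FOC: ∂(Σu_j)/∂c_i = (Σα_j) − c_i = 0, so c_i^SO = Σα_j = 16.5 for every i; G^SO = 66.

66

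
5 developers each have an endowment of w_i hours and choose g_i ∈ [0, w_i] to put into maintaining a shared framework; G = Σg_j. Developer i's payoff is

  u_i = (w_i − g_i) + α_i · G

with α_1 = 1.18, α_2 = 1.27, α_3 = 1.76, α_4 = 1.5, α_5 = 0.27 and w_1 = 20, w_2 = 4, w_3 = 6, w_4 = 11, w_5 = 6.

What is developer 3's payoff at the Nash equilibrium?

72.16

∂u_i/∂g_i = α_i − 1, so developer i contributes w_i if α_i > 1, else 0.
α_i > 1 for i ∈ {1, 2, 3, 4}; NE contributions (20, 4, 6, 11, 0), G = 41.
u_3 = (6 − 6) + 1.76·41 = 72.16.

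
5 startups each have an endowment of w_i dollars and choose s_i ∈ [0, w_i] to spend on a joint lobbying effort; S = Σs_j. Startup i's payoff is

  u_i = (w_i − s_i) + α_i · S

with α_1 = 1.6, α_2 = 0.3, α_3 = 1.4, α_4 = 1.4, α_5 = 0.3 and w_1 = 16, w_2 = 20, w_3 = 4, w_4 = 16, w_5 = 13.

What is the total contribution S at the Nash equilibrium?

∂u_i/∂s_i = α_i − 1, so startup i contributes w_i if α_i > 1, else 0.
α_i > 1 for i ∈ {1, 3, 4}; NE contributions (16, 0, 4, 16, 0), S = 36.

36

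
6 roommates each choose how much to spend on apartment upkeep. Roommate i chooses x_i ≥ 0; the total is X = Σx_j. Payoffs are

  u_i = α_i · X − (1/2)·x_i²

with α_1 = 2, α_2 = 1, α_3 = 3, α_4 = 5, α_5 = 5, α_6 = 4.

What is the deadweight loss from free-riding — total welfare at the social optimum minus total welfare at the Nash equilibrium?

840

Roommate i's FOC: ∂u_i/∂x_i = α_i − x_i = 0, so x_i* = α_i.
NE contributions = (2, 1, 3, 5, 5, 4); X = 20.
W^NE = (Σα)·X − ½Σα_i² = 20² − ½·80 = 360.
Planner sets x_i = Σα_j = 20 for every i, so X^SO = 6·20 = 120.
W^SO = (Σα)·X^SO − ½·6·(Σα)² = (6/2)·20² = 1200.
Deadweight loss = W^SO − W^NE = 840.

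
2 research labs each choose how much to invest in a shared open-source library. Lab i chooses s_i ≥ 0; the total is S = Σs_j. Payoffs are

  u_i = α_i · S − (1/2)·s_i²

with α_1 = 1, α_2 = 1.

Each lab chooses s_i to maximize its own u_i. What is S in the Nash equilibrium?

2

Lab i's FOC: ∂u_i/∂s_i = α_i − s_i = 0, so s_i* = α_i.
NE contributions = (1, 1); S = 2.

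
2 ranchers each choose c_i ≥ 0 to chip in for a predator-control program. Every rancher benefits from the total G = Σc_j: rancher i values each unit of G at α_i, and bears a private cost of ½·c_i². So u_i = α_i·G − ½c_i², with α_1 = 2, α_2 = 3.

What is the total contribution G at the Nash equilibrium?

Rancher i's FOC: ∂u_i/∂c_i = α_i − c_i = 0, so c_i* = α_i.
NE contributions = (2, 3); G = 5.

5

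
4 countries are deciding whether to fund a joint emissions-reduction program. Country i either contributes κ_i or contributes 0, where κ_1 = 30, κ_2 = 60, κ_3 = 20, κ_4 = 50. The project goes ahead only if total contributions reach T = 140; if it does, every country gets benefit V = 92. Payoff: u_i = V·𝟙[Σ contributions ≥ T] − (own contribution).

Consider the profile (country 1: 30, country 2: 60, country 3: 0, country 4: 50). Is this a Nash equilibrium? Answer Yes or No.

Total = 140 ≥ 140: provided.
Country 1 (pledges 30, payoff 62): dropping to 0 → total 110, payoff 0. No gain.
Country 2 (pledges 60, payoff 32): dropping to 0 → total 80, payoff 0. No gain.
Country 3 (pledges 0, payoff 92): pledging 20 → total 160, payoff 72. No gain.
Country 4 (pledges 50, payoff 42): dropping to 0 → total 90, payoff 0. No gain.

Yes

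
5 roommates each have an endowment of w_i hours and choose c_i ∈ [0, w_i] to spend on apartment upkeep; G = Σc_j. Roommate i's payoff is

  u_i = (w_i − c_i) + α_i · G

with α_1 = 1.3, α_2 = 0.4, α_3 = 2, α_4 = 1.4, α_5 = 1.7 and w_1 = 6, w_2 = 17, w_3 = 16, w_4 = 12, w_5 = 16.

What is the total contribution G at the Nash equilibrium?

50

∂u_i/∂c_i = α_i − 1, so roommate i contributes w_i if α_i > 1, else 0.
α_i > 1 for i ∈ {1, 3, 4, 5}; NE contributions (6, 0, 16, 12, 16), G = 50.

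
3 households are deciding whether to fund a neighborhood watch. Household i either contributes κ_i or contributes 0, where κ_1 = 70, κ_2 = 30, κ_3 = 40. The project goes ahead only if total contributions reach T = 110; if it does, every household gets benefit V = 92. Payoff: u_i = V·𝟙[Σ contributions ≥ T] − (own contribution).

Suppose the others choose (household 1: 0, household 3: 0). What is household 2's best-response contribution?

0

Others' total = 0. Even contributing 30 gives 30 < 110: no benefit either way.
Best response: 0.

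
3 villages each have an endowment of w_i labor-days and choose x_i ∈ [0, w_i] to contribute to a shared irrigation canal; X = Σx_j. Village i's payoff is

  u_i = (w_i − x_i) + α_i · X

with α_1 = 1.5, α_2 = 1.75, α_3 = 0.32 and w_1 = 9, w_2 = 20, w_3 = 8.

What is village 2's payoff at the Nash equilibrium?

∂u_i/∂x_i = α_i − 1, so village i contributes w_i if α_i > 1, else 0.
α_i > 1 for i ∈ {1, 2}; NE contributions (9, 20, 0), X = 29.
u_2 = (20 − 20) + 1.75·29 = 50.75.

50.75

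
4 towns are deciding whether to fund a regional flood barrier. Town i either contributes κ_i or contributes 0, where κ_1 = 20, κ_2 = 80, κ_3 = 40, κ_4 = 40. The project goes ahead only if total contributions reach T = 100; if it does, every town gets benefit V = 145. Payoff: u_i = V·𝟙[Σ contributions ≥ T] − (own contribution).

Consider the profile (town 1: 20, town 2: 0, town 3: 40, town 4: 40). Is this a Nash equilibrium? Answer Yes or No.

Yes

Total = 100 ≥ 100: provided.
Town 1 (pledges 20, payoff 125): dropping to 0 → total 80, payoff 0. No gain.
Town 2 (pledges 0, payoff 145): pledging 80 → total 180, payoff 65. No gain.
Town 3 (pledges 40, payoff 105): dropping to 0 → total 60, payoff 0. No gain.
Town 4 (pledges 40, payoff 105): dropping to 0 → total 60, payoff 0. No gain.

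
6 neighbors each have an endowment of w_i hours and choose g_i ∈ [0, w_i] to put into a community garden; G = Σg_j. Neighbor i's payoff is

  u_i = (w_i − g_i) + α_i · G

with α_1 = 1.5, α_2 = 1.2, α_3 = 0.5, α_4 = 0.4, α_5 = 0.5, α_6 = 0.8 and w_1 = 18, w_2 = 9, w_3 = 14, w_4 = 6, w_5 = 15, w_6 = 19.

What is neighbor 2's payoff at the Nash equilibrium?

32.4

∂u_i/∂g_i = α_i − 1, so neighbor i contributes w_i if α_i > 1, else 0.
α_i > 1 for i ∈ {1, 2}; NE contributions (18, 9, 0, 0, 0, 0), G = 27.
u_2 = (9 − 9) + 1.2·27 = 32.4.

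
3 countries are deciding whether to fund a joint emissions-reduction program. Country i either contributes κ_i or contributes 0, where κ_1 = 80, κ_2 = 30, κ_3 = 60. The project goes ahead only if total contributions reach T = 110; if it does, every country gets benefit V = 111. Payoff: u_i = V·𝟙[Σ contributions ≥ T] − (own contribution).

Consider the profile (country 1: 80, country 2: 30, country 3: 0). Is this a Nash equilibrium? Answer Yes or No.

Yes

Total = 110 ≥ 110: provided.
Country 1 (pledges 80, payoff 31): dropping to 0 → total 30, payoff 0. No gain.
Country 2 (pledges 30, payoff 81): dropping to 0 → total 80, payoff 0. No gain.
Country 3 (pledges 0, payoff 111): pledging 60 → total 170, payoff 51. No gain.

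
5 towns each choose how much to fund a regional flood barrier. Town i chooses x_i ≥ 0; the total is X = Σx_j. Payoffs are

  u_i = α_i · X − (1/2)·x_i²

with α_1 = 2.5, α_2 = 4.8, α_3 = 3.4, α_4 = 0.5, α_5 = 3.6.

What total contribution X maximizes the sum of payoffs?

74

Planner FOC: ∂(Σu_j)/∂x_i = (Σα_j) − x_i = 0, so x_i^SO = Σα_j = 14.8 for every i; X^SO = 74.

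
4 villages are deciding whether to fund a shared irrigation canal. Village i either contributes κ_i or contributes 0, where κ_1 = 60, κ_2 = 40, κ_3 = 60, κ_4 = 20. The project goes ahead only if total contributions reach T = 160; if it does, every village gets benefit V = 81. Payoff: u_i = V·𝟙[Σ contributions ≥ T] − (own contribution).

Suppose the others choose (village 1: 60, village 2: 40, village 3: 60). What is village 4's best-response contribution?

Others' total = 160 ≥ 160; contributing adds cost 20 for no extra benefit.
Best response: 0.

0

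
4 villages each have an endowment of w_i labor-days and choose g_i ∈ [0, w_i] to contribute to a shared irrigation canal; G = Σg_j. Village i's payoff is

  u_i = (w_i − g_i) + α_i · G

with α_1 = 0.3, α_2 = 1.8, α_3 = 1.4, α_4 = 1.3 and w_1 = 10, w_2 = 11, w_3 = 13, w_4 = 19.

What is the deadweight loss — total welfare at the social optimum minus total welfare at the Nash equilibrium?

38

∂u_i/∂g_i = α_i − 1, so village i contributes w_i if α_i > 1, else 0.
α_i > 1 for i ∈ {2, 3, 4}; NE contributions (0, 11, 13, 19), G = 43.
W^NE = Σw_i − G^NE + (Σα_i)·G^NE = 53 + 3.8·43 = 216.4.
Planner: ∂(Σu_j)/∂g_i = Σα_j − 1 = 3.8 > 0, so everyone contributes w_i; G^SO = 53, W^SO = 53 + 3.8·53 = 254.4.
Deadweight loss = 38.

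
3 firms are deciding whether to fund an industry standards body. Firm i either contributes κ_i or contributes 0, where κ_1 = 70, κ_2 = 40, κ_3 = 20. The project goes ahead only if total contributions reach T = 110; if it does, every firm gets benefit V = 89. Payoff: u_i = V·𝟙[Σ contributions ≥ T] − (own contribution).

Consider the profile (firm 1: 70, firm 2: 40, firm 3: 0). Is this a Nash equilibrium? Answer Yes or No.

Yes

Total = 110 ≥ 110: provided.
Firm 1 (pledges 70, payoff 19): dropping to 0 → total 40, payoff 0. No gain.
Firm 2 (pledges 40, payoff 49): dropping to 0 → total 70, payoff 0. No gain.
Firm 3 (pledges 0, payoff 89): pledging 20 → total 130, payoff 69. No gain.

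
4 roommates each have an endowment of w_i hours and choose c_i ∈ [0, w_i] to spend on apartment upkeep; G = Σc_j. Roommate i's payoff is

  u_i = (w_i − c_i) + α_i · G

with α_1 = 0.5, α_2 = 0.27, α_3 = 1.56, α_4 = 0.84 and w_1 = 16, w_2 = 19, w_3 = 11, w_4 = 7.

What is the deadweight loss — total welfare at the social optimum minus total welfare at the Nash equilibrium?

∂u_i/∂c_i = α_i − 1, so roommate i contributes w_i if α_i > 1, else 0.
α_i > 1 for i ∈ {3}; NE contributions (0, 0, 11, 0), G = 11.
W^NE = Σw_i − G^NE + (Σα_i)·G^NE = 53 + 2.17·11 = 76.87.
Planner: ∂(Σu_j)/∂c_i = Σα_j − 1 = 2.17 > 0, so everyone contributes w_i; G^SO = 53, W^SO = 53 + 2.17·53 = 168.01.
Deadweight loss = 91.14.

91.14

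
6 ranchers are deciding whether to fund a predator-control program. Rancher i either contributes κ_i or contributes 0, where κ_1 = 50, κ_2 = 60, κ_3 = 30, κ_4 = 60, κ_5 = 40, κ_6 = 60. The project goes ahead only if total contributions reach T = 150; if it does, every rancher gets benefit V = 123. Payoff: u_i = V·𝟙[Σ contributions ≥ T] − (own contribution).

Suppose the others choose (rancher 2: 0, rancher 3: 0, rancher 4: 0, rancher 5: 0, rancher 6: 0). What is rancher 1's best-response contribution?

0

Others' total = 0. Even contributing 50 gives 50 < 150: no benefit either way.
Best response: 0.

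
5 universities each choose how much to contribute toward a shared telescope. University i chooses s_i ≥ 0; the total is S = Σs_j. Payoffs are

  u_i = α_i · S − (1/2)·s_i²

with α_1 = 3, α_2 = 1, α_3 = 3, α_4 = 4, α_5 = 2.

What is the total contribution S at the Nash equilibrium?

University i's FOC: ∂u_i/∂s_i = α_i − s_i = 0, so s_i* = α_i.
NE contributions = (3, 1, 3, 4, 2); S = 13.

13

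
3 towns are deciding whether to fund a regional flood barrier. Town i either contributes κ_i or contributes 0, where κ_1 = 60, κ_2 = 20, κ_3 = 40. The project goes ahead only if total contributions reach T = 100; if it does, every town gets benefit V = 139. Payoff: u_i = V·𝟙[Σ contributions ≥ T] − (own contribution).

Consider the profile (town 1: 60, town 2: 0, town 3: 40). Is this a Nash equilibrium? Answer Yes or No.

Total = 100 ≥ 100: provided.
Town 1 (pledges 60, payoff 79): dropping to 0 → total 40, payoff 0. No gain.
Town 2 (pledges 0, payoff 139): pledging 20 → total 120, payoff 119. No gain.
Town 3 (pledges 40, payoff 99): dropping to 0 → total 60, payoff 0. No gain.

Yes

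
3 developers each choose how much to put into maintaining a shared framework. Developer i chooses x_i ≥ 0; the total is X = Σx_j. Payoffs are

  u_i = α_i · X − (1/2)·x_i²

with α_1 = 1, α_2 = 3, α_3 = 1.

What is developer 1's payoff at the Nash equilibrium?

4.5

Developer i's FOC: ∂u_i/∂x_i = α_i − x_i = 0, so x_i* = α_i.
NE contributions = (1, 3, 1); X = 5.
u_1 = α_1·X − ½·(x_1)² = 1·5 − ½·1² = 4.5.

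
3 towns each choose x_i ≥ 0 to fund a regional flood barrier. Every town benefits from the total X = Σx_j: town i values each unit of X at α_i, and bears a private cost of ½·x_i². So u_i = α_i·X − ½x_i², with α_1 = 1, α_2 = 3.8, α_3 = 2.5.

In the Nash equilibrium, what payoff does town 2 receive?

Town i's FOC: ∂u_i/∂x_i = α_i − x_i = 0, so x_i* = α_i.
NE contributions = (1, 3.8, 2.5); X = 7.3.
u_2 = α_2·X − ½·(x_2)² = 3.8·7.3 − ½·3.8² = 20.52.

20.52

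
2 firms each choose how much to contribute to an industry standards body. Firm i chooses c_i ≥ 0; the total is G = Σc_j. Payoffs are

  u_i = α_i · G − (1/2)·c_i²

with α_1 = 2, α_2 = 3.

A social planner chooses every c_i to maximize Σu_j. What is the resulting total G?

Planner FOC: ∂(Σu_j)/∂c_i = (Σα_j) − c_i = 0, so c_i^SO = Σα_j = 5 for every i; G^SO = 10.

10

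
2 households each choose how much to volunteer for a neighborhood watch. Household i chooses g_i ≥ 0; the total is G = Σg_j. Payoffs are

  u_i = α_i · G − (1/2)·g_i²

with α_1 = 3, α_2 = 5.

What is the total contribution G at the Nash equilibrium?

8

Household i's FOC: ∂u_i/∂g_i = α_i − g_i = 0, so g_i* = α_i.
NE contributions = (3, 5); G = 8.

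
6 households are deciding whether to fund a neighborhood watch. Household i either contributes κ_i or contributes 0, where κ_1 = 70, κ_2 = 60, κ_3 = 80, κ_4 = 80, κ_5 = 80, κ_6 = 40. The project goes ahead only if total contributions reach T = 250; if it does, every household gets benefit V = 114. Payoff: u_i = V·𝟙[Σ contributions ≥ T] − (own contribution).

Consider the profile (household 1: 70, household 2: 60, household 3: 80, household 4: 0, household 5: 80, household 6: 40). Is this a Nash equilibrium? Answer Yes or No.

No

Total = 330 ≥ 250: provided.
Household 1 (pledges 70, payoff 44): dropping to 0 → total 260, payoff 114. Profitable deviation.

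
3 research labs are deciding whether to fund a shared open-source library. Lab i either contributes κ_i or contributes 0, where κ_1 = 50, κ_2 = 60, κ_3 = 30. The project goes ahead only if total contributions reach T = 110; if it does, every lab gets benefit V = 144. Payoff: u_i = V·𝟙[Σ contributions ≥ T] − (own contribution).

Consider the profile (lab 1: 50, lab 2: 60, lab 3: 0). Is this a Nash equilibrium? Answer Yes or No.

Total = 110 ≥ 110: provided.
Lab 1 (pledges 50, payoff 94): dropping to 0 → total 60, payoff 0. No gain.
Lab 2 (pledges 60, payoff 84): dropping to 0 → total 50, payoff 0. No gain.
Lab 3 (pledges 0, payoff 144): pledging 30 → total 140, payoff 114. No gain.

Yes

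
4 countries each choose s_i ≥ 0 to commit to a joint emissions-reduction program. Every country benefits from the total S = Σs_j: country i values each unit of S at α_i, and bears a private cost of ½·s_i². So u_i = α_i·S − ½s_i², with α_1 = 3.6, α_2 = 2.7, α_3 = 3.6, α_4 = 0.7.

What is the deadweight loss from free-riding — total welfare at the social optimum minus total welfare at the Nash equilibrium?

Country i's FOC: ∂u_i/∂s_i = α_i − s_i = 0, so s_i* = α_i.
NE contributions = (3.6, 2.7, 3.6, 0.7); S = 10.6.
W^NE = (Σα)·S − ½Σα_i² = 10.6² − ½·33.7 = 95.51.
Planner sets s_i = Σα_j = 10.6 for every i, so S^SO = 4·10.6 = 42.4.
W^SO = (Σα)·S^SO − ½·4·(Σα)² = (4/2)·10.6² = 224.72.
Deadweight loss = W^SO − W^NE = 129.21.

129.21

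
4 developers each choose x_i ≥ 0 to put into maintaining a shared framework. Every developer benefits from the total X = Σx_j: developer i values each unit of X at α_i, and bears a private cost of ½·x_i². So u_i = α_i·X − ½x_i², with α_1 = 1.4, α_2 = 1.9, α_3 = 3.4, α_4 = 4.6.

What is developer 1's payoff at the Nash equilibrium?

14.84

Developer i's FOC: ∂u_i/∂x_i = α_i − x_i = 0, so x_i* = α_i.
NE contributions = (1.4, 1.9, 3.4, 4.6); X = 11.3.
u_1 = α_1·X − ½·(x_1)² = 1.4·11.3 − ½·1.4² = 14.84.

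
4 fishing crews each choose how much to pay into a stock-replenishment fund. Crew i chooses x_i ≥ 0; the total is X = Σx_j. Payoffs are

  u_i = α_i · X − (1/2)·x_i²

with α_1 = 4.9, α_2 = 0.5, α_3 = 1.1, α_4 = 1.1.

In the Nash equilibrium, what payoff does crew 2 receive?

Crew i's FOC: ∂u_i/∂x_i = α_i − x_i = 0, so x_i* = α_i.
NE contributions = (4.9, 0.5, 1.1, 1.1); X = 7.6.
u_2 = α_2·X − ½·(x_2)² = 0.5·7.6 − ½·0.5² = 3.675.

3.675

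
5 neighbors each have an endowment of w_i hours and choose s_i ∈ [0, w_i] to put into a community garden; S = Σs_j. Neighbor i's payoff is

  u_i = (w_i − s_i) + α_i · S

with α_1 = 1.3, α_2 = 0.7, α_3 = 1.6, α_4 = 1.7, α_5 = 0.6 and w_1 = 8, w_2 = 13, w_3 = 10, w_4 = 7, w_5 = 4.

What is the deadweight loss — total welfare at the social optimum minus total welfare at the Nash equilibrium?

83.3

∂u_i/∂s_i = α_i − 1, so neighbor i contributes w_i if α_i > 1, else 0.
α_i > 1 for i ∈ {1, 3, 4}; NE contributions (8, 0, 10, 7, 0), S = 25.
W^NE = Σw_i − S^NE + (Σα_i)·S^NE = 42 + 4.9·25 = 164.5.
Planner: ∂(Σu_j)/∂s_i = Σα_j − 1 = 4.9 > 0, so everyone contributes w_i; S^SO = 42, W^SO = 42 + 4.9·42 = 247.8.
Deadweight loss = 83.3.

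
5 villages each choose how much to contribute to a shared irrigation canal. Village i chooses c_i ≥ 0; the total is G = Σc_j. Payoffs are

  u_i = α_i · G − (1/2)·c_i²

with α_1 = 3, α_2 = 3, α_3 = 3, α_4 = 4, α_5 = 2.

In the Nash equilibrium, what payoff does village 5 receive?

28

Village i's FOC: ∂u_i/∂c_i = α_i − c_i = 0, so c_i* = α_i.
NE contributions = (3, 3, 3, 4, 2); G = 15.
u_5 = α_5·G − ½·(c_5)² = 2·15 − ½·2² = 28.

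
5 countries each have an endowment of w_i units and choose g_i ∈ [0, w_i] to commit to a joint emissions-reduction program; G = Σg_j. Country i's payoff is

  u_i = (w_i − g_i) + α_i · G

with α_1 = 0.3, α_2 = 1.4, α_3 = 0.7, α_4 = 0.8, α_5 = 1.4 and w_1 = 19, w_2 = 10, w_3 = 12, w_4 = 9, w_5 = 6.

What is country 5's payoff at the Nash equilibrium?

∂u_i/∂g_i = α_i − 1, so country i contributes w_i if α_i > 1, else 0.
α_i > 1 for i ∈ {2, 5}; NE contributions (0, 10, 0, 0, 6), G = 16.
u_5 = (6 − 6) + 1.4·16 = 22.4.

22.4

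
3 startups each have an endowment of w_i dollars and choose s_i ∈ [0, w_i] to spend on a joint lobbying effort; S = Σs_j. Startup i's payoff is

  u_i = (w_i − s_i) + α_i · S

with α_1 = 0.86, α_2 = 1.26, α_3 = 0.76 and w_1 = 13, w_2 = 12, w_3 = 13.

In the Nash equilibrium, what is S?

12

∂u_i/∂s_i = α_i − 1, so startup i contributes w_i if α_i > 1, else 0.
α_i > 1 for i ∈ {2}; NE contributions (0, 12, 0), S = 12.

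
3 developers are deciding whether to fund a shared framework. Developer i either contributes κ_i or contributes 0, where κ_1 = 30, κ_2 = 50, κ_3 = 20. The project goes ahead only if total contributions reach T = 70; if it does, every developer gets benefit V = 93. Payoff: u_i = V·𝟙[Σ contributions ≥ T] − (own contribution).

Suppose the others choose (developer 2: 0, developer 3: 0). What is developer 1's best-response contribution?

Others' total = 0. Even contributing 30 gives 30 < 70: no benefit either way.
Best response: 0.

0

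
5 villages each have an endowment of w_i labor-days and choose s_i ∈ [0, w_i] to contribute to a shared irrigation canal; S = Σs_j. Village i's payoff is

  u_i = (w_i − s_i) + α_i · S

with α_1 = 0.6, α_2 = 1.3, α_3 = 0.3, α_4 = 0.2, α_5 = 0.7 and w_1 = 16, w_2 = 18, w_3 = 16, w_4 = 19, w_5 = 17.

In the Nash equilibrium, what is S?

∂u_i/∂s_i = α_i − 1, so village i contributes w_i if α_i > 1, else 0.
α_i > 1 for i ∈ {2}; NE contributions (0, 18, 0, 0, 0), S = 18.

18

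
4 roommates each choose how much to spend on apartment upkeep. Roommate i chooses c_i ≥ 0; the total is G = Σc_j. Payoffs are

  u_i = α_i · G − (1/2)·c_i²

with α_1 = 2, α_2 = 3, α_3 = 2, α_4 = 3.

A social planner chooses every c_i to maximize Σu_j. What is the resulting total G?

Planner FOC: ∂(Σu_j)/∂c_i = (Σα_j) − c_i = 0, so c_i^SO = Σα_j = 10 for every i; G^SO = 40.

40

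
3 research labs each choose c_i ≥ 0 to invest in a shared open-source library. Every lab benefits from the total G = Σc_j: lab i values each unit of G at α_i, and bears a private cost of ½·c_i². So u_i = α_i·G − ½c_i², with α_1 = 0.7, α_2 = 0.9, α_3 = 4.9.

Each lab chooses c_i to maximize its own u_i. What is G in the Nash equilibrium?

Lab i's FOC: ∂u_i/∂c_i = α_i − c_i = 0, so c_i* = α_i.
NE contributions = (0.7, 0.9, 4.9); G = 6.5.

6.5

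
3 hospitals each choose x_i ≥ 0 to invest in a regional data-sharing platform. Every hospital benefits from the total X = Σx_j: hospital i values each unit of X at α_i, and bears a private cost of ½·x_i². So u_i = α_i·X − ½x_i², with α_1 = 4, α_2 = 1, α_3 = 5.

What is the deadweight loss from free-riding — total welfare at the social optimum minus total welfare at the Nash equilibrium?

Hospital i's FOC: ∂u_i/∂x_i = α_i − x_i = 0, so x_i* = α_i.
NE contributions = (4, 1, 5); X = 10.
W^NE = (Σα)·X − ½Σα_i² = 10² − ½·42 = 79.
Planner sets x_i = Σα_j = 10 for every i, so X^SO = 3·10 = 30.
W^SO = (Σα)·X^SO − ½·3·(Σα)² = (3/2)·10² = 150.
Deadweight loss = W^SO − W^NE = 71.

71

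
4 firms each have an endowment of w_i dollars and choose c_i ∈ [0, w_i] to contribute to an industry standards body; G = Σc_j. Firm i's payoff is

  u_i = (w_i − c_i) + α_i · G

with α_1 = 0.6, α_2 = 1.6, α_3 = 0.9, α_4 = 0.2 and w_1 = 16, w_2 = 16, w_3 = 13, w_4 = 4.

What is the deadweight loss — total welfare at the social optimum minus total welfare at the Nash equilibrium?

∂u_i/∂c_i = α_i − 1, so firm i contributes w_i if α_i > 1, else 0.
α_i > 1 for i ∈ {2}; NE contributions (0, 16, 0, 0), G = 16.
W^NE = Σw_i − G^NE + (Σα_i)·G^NE = 49 + 2.3·16 = 85.8.
Planner: ∂(Σu_j)/∂c_i = Σα_j − 1 = 2.3 > 0, so everyone contributes w_i; G^SO = 49, W^SO = 49 + 2.3·49 = 161.7.
Deadweight loss = 75.9.

75.9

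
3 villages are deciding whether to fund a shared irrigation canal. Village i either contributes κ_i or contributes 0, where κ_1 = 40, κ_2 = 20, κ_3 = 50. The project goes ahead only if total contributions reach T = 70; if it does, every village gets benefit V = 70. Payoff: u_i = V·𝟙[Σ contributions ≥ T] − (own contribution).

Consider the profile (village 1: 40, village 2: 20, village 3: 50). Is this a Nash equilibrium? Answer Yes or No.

No

Total = 110 ≥ 70: provided.
Village 1 (pledges 40, payoff 30): dropping to 0 → total 70, payoff 70. Profitable deviation.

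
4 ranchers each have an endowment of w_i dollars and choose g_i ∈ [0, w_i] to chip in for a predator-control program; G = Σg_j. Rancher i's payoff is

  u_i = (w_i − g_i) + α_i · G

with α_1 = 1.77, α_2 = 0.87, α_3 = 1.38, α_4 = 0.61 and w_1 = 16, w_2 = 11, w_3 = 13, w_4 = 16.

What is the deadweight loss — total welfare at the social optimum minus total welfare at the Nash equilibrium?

∂u_i/∂g_i = α_i − 1, so rancher i contributes w_i if α_i > 1, else 0.
α_i > 1 for i ∈ {1, 3}; NE contributions (16, 0, 13, 0), G = 29.
W^NE = Σw_i − G^NE + (Σα_i)·G^NE = 56 + 3.63·29 = 161.27.
Planner: ∂(Σu_j)/∂g_i = Σα_j − 1 = 3.63 > 0, so everyone contributes w_i; G^SO = 56, W^SO = 56 + 3.63·56 = 259.28.
Deadweight loss = 98.01.

98.01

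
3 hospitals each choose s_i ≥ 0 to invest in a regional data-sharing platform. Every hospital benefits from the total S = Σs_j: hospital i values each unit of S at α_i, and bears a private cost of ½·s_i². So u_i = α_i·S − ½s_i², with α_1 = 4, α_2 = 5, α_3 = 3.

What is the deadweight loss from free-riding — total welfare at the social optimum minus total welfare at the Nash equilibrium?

97

Hospital i's FOC: ∂u_i/∂s_i = α_i − s_i = 0, so s_i* = α_i.
NE contributions = (4, 5, 3); S = 12.
W^NE = (Σα)·S − ½Σα_i² = 12² − ½·50 = 119.
Planner sets s_i = Σα_j = 12 for every i, so S^SO = 3·12 = 36.
W^SO = (Σα)·S^SO − ½·3·(Σα)² = (3/2)·12² = 216.
Deadweight loss = W^SO − W^NE = 97.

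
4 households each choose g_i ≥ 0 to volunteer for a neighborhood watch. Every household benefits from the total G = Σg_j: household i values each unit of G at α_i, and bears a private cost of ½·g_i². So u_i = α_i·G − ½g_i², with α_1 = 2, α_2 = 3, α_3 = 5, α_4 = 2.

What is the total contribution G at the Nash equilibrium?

12

Household i's FOC: ∂u_i/∂g_i = α_i − g_i = 0, so g_i* = α_i.
NE contributions = (2, 3, 5, 2); G = 12.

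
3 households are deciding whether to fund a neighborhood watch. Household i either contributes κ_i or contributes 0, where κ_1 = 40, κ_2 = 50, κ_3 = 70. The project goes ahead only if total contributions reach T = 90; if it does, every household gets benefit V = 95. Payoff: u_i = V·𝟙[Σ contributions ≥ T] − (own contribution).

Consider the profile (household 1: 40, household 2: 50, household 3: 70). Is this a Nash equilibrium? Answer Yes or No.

No

Total = 160 ≥ 90: provided.
Household 1 (pledges 40, payoff 55): dropping to 0 → total 120, payoff 95. Profitable deviation.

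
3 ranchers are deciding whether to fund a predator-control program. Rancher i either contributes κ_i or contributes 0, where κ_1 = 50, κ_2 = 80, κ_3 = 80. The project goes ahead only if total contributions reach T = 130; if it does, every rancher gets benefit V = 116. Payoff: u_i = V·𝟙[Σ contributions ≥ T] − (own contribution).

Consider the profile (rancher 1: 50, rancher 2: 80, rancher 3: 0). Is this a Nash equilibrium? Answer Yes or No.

Yes

Total = 130 ≥ 130: provided.
Rancher 1 (pledges 50, payoff 66): dropping to 0 → total 80, payoff 0. No gain.
Rancher 2 (pledges 80, payoff 36): dropping to 0 → total 50, payoff 0. No gain.
Rancher 3 (pledges 0, payoff 116): pledging 80 → total 210, payoff 36. No gain.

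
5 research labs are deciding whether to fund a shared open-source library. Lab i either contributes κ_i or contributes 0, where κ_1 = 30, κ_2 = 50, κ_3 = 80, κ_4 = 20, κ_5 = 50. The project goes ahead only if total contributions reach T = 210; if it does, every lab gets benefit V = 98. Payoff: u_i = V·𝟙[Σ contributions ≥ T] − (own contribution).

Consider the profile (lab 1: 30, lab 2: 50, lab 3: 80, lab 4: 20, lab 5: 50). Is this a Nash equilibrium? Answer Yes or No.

Total = 230 ≥ 210: provided.
Lab 1 (pledges 30, payoff 68): dropping to 0 → total 200, payoff 0. No gain.
Lab 2 (pledges 50, payoff 48): dropping to 0 → total 180, payoff 0. No gain.
Lab 3 (pledges 80, payoff 18): dropping to 0 → total 150, payoff 0. No gain.
Lab 4 (pledges 20, payoff 78): dropping to 0 → total 210, payoff 98. Profitable deviation.

No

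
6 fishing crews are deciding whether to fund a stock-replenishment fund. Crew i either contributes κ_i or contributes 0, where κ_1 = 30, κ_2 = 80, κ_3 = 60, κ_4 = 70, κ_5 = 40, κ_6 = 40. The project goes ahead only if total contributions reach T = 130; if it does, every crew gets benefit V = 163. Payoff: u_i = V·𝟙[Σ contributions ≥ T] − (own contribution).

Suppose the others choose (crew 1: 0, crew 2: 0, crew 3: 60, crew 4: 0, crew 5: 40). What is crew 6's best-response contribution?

40

Others' total = 100. Contributing 40 brings total to 140 ≥ 130: gain V − κ_6 = 123.
Best response: 40.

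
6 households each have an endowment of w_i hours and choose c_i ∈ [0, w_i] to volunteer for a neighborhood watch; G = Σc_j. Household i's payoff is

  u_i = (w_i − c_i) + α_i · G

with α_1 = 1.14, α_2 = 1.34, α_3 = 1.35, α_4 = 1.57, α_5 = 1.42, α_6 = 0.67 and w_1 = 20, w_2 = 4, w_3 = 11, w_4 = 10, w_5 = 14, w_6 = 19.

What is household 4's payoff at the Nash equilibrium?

∂u_i/∂c_i = α_i − 1, so household i contributes w_i if α_i > 1, else 0.
α_i > 1 for i ∈ {1, 2, 3, 4, 5}; NE contributions (20, 4, 11, 10, 14, 0), G = 59.
u_4 = (10 − 10) + 1.57·59 = 92.63.

92.63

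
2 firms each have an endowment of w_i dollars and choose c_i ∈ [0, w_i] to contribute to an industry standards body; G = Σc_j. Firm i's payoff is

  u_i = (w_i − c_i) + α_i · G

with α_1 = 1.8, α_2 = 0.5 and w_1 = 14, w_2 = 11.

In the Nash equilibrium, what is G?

∂u_i/∂c_i = α_i − 1, so firm i contributes w_i if α_i > 1, else 0.
α_i > 1 for i ∈ {1}; NE contributions (14, 0), G = 14.

14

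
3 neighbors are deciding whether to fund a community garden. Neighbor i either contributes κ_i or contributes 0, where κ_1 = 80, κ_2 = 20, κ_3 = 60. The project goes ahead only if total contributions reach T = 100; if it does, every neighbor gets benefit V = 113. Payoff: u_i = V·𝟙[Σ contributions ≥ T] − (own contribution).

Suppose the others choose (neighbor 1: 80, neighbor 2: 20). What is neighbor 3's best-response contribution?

Others' total = 100 ≥ 100; contributing adds cost 60 for no extra benefit.
Best response: 0.

0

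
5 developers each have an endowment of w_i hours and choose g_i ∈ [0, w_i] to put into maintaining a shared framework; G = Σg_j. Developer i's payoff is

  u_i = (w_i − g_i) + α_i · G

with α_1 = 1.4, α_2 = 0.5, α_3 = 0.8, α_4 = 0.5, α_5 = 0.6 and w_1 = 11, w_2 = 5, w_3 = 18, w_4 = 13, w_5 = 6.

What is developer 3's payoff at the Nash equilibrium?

26.8

∂u_i/∂g_i = α_i − 1, so developer i contributes w_i if α_i > 1, else 0.
α_i > 1 for i ∈ {1}; NE contributions (11, 0, 0, 0, 0), G = 11.
u_3 = (18 − 0) + 0.8·11 = 26.8.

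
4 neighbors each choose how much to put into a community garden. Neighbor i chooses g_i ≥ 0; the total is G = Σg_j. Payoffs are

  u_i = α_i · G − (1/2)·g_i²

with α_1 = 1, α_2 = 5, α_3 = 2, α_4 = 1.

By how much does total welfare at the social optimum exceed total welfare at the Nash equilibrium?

Neighbor i's FOC: ∂u_i/∂g_i = α_i − g_i = 0, so g_i* = α_i.
NE contributions = (1, 5, 2, 1); G = 9.
W^NE = (Σα)·G − ½Σα_i² = 9² − ½·31 = 65.5.
Planner sets g_i = Σα_j = 9 for every i, so G^SO = 4·9 = 36.
W^SO = (Σα)·G^SO − ½·4·(Σα)² = (4/2)·9² = 162.
Deadweight loss = W^SO − W^NE = 96.5.

96.5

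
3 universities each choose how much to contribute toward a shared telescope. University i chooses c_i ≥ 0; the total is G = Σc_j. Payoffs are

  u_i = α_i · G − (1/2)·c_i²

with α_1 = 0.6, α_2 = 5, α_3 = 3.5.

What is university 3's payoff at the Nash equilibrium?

25.725

University i's FOC: ∂u_i/∂c_i = α_i − c_i = 0, so c_i* = α_i.
NE contributions = (0.6, 5, 3.5); G = 9.1.
u_3 = α_3·G − ½·(c_3)² = 3.5·9.1 − ½·3.5² = 25.725.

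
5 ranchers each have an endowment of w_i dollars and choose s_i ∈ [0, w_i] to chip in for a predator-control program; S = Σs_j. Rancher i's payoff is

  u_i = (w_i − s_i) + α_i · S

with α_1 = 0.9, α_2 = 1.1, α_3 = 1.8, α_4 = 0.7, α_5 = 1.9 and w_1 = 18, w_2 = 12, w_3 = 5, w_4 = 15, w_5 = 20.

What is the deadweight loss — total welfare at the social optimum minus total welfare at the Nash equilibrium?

178.2

∂u_i/∂s_i = α_i − 1, so rancher i contributes w_i if α_i > 1, else 0.
α_i > 1 for i ∈ {2, 3, 5}; NE contributions (0, 12, 5, 0, 20), S = 37.
W^NE = Σw_i − S^NE + (Σα_i)·S^NE = 70 + 5.4·37 = 269.8.
Planner: ∂(Σu_j)/∂s_i = Σα_j − 1 = 5.4 > 0, so everyone contributes w_i; S^SO = 70, W^SO = 70 + 5.4·70 = 448.
Deadweight loss = 178.2.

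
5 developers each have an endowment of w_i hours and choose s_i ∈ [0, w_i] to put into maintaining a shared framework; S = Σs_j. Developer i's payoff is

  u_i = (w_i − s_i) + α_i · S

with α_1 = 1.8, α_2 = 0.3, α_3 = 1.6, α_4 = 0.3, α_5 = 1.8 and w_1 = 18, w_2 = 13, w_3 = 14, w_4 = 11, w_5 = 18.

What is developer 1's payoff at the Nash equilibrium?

∂u_i/∂s_i = α_i − 1, so developer i contributes w_i if α_i > 1, else 0.
α_i > 1 for i ∈ {1, 3, 5}; NE contributions (18, 0, 14, 0, 18), S = 50.
u_1 = (18 − 18) + 1.8·50 = 90.

90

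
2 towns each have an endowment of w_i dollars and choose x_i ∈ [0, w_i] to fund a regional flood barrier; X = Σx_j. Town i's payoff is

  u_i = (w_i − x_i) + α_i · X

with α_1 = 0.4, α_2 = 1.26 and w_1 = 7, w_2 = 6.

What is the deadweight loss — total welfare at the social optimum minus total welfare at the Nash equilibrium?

∂u_i/∂x_i = α_i − 1, so town i contributes w_i if α_i > 1, else 0.
α_i > 1 for i ∈ {2}; NE contributions (0, 6), X = 6.
W^NE = Σw_i − X^NE + (Σα_i)·X^NE = 13 + 0.66·6 = 16.96.
Planner: ∂(Σu_j)/∂x_i = Σα_j − 1 = 0.66 > 0, so everyone contributes w_i; X^SO = 13, W^SO = 13 + 0.66·13 = 21.58.
Deadweight loss = 4.62.

4.62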